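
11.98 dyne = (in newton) 0.0001198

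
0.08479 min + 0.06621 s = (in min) 0.08589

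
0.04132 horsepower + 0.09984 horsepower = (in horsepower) 0.1412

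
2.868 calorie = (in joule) 12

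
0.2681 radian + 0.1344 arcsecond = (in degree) 15.36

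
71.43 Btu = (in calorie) 1.801e+04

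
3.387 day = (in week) 0.4839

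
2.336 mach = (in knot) 1546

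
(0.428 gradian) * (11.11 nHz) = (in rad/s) 7.469e-11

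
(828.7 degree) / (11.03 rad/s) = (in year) 4.158e-08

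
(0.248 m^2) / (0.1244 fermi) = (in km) 1.994e+12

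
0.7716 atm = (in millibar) 781.8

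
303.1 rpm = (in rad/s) 31.74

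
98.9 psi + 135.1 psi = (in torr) 1.21e+04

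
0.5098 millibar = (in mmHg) 0.3824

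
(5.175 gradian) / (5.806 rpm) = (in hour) 3.714e-05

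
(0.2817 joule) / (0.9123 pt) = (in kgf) 89.25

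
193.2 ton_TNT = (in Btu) 7.662e+08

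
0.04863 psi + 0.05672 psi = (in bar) 0.007264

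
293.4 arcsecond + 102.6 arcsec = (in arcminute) 6.6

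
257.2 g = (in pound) 0.567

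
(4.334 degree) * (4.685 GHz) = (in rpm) 3.384e+09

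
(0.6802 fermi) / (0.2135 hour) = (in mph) 1.98e-18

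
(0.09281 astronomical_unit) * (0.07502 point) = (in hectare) 36.75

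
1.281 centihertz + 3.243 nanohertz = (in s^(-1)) 0.01281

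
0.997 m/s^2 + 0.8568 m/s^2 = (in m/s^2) 1.854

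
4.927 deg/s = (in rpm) 0.8212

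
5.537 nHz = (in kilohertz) 5.537e-12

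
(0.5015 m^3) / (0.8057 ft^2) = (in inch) 263.8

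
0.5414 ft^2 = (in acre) 1.243e-05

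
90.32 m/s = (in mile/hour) 202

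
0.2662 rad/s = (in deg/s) 15.25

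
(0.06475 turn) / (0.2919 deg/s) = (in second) 79.86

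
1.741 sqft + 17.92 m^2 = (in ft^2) 194.6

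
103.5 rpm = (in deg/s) 621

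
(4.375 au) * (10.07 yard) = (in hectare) 6.027e+08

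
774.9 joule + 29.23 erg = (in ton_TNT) 1.852e-07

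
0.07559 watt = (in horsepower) 0.0001014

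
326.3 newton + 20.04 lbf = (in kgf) 42.36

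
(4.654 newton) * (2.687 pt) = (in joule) 0.004412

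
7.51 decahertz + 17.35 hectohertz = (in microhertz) 1.81e+09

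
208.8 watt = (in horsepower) 0.28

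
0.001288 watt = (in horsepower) 1.727e-06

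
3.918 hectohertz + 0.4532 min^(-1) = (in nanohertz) 3.918e+11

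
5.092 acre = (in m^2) 2.061e+04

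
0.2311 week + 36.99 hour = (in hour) 75.81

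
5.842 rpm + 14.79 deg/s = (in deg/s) 49.84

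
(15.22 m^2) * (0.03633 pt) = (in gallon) 0.05153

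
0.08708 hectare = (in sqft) 9373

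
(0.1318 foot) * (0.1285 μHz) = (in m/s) 5.162e-09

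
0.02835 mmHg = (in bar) 3.78e-05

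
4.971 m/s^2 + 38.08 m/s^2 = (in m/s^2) 43.05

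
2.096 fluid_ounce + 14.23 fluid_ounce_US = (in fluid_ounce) 16.33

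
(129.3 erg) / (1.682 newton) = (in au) 5.139e-17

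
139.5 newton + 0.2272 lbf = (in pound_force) 31.59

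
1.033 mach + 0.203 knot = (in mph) 787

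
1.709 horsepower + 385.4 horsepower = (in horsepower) 387.1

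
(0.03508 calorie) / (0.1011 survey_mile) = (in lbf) 0.0002028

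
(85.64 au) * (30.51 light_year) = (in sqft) 3.981e+31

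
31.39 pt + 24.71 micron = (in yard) 0.01214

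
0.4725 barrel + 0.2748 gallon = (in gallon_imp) 16.75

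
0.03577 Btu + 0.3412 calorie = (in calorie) 9.361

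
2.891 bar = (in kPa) 289.1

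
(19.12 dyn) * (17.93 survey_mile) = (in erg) 5.517e+07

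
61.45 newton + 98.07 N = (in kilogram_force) 16.27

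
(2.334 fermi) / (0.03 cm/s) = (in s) 7.78e-12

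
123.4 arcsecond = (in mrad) 0.5983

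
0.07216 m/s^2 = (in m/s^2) 0.07216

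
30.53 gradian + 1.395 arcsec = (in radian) 0.4796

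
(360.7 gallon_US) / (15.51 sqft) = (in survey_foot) 3.109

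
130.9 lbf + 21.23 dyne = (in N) 582.3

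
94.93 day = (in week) 13.56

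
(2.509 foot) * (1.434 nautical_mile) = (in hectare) 0.2031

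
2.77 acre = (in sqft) 1.207e+05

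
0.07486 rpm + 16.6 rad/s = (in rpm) 158.6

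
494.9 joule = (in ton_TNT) 1.183e-07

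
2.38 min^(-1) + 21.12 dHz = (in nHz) 2.152e+09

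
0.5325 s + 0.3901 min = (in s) 23.94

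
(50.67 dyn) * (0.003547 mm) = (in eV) 1.122e+10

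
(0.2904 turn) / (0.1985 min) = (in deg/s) 8.778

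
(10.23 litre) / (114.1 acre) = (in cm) 2.216e-06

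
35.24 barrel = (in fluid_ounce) 1.895e+05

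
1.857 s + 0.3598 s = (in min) 0.03695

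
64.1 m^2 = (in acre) 0.01584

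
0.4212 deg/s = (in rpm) 0.0702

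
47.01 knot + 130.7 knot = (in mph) 204.5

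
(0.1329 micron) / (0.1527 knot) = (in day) 1.958e-11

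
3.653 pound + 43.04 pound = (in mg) 2.118e+07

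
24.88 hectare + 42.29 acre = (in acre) 103.8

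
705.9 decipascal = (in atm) 0.0006967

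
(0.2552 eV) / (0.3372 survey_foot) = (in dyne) 3.978e-14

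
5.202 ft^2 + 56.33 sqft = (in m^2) 5.717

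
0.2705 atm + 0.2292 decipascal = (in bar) 0.2741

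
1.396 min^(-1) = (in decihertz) 0.2327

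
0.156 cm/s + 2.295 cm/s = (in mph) 0.05483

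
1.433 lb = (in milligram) 6.5e+05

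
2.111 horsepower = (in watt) 1574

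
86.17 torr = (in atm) 0.1134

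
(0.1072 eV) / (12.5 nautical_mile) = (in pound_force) 1.668e-25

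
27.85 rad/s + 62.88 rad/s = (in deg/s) 5198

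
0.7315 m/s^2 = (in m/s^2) 0.7315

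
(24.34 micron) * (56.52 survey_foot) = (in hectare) 4.193e-08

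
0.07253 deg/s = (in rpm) 0.01209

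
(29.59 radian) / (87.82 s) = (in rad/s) 0.3369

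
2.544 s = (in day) 2.944e-05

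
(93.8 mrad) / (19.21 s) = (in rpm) 0.04663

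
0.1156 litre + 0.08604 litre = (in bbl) 0.001268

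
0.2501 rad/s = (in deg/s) 14.33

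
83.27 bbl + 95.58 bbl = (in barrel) 178.8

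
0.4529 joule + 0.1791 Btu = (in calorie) 45.27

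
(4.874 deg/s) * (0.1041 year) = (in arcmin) 9.601e+08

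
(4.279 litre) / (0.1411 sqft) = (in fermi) 3.264e+14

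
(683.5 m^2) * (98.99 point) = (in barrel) 150.1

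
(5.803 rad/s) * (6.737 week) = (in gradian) 1.505e+09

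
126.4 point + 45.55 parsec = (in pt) 3.984e+21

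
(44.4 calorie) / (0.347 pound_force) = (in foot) 394.9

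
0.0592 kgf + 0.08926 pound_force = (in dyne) 9.776e+04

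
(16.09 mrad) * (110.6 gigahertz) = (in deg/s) 1.02e+11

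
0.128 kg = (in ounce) 4.515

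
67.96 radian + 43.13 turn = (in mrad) 3.39e+05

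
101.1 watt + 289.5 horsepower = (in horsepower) 289.6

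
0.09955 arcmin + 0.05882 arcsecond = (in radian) 2.924e-05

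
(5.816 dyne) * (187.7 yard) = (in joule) 0.009982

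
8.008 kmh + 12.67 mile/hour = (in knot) 15.33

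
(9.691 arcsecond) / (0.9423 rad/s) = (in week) 8.244e-11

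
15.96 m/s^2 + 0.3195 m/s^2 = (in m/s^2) 16.28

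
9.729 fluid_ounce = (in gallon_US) 0.07601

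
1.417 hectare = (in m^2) 1.417e+04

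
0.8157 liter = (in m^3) 0.0008157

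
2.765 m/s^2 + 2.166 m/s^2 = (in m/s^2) 4.931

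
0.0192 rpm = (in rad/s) 0.002011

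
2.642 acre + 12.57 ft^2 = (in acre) 2.642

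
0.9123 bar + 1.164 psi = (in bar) 0.9926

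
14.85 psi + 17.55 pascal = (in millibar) 1024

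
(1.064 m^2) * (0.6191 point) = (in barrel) 0.001462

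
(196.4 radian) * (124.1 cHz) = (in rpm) 2327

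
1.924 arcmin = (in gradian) 0.03563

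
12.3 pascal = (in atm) 0.0001214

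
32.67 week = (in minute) 3.293e+05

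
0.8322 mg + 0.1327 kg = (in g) 132.7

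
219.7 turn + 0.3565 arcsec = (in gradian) 8.788e+04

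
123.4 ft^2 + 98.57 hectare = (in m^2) 9.857e+05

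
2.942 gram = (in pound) 0.006486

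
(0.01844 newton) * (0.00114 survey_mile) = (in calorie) 0.008086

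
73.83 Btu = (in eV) 4.862e+23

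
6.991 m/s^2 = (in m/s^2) 6.991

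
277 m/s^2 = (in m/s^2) 277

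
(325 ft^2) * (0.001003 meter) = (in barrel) 0.1905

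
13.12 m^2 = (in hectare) 0.001312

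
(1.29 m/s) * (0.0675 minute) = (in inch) 205.7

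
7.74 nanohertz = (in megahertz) 7.74e-15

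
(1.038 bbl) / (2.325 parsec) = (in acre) 5.684e-22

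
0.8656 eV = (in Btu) 1.314e-22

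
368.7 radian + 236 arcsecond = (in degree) 2.113e+04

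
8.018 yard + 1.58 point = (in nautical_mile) 0.003959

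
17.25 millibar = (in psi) 0.2502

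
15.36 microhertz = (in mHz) 0.01536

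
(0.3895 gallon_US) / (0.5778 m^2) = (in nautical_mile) 1.378e-06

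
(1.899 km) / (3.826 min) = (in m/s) 8.272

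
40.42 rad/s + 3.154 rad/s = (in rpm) 416.1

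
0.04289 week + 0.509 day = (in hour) 19.42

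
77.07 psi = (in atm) 5.244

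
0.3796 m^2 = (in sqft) 4.086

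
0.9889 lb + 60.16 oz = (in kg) 2.154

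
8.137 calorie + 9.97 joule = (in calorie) 10.52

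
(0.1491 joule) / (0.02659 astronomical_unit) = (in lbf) 8.427e-12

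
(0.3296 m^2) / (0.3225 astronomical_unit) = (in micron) 6.832e-06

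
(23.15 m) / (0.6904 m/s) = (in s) 33.53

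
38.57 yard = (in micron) 3.527e+07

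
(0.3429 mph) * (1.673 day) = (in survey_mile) 13.77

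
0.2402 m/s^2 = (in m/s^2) 0.2402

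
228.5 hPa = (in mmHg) 171.4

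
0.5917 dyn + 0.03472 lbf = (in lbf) 0.03472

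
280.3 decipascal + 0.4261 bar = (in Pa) 4.264e+04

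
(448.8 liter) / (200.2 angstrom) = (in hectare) 2242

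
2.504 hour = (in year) 0.0002858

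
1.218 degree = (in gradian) 1.353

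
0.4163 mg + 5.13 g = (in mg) 5130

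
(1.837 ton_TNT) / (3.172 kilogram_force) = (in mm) 2.471e+11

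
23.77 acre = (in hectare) 9.619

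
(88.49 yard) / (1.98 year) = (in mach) 3.806e-09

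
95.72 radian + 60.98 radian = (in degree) 8978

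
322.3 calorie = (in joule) 1349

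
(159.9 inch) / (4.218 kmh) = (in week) 5.731e-06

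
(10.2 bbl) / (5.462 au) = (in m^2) 1.985e-12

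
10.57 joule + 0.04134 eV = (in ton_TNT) 2.526e-09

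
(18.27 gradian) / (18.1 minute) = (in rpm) 0.002523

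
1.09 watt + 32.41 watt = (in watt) 33.5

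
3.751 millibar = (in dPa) 3751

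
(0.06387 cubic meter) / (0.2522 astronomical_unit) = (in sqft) 1.822e-11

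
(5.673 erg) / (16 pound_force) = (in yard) 8.717e-09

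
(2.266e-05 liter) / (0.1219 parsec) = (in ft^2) 6.484e-23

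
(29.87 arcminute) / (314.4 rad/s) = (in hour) 7.677e-09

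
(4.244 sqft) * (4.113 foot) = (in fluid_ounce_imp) 1.74e+04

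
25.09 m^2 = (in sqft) 270.1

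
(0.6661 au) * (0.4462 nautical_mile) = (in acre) 2.035e+10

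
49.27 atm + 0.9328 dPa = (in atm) 49.27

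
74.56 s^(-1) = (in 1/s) 74.56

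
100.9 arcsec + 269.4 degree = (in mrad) 4702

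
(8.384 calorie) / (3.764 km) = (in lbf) 0.002095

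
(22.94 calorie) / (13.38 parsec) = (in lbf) 5.226e-17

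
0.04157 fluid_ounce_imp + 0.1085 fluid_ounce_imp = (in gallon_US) 0.001126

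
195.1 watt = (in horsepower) 0.2616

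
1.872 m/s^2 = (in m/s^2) 1.872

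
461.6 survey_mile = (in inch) 2.925e+07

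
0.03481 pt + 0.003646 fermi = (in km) 1.228e-08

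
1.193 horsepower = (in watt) 889.6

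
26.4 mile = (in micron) 4.249e+10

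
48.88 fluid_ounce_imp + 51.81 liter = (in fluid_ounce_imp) 1872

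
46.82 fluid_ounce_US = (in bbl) 0.008709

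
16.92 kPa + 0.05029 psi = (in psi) 2.504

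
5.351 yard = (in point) 1.387e+04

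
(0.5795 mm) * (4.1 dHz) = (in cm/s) 0.02376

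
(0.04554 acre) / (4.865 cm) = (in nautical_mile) 2.045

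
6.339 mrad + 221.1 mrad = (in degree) 13.03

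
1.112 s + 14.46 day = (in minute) 2.082e+04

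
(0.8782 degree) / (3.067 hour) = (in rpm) 1.326e-05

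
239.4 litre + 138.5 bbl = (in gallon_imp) 4896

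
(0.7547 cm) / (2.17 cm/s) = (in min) 0.005796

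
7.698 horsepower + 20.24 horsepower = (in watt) 2.083e+04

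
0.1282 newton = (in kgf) 0.01307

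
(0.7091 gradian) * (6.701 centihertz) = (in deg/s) 0.04277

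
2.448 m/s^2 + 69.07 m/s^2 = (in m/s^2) 71.52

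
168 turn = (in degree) 6.048e+04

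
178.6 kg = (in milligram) 1.786e+08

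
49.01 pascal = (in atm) 0.0004837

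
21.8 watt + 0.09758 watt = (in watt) 21.9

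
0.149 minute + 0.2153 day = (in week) 0.03077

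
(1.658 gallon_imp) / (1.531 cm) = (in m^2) 0.4923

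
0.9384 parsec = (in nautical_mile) 1.563e+13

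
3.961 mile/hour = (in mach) 0.0052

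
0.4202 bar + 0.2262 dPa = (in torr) 315.2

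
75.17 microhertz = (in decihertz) 0.0007517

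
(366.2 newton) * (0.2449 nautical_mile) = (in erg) 1.661e+12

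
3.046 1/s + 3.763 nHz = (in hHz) 0.03046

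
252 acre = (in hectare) 102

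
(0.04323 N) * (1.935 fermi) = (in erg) 8.365e-10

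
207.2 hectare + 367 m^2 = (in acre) 512.1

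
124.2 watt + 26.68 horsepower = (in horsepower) 26.85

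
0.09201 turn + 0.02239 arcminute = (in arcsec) 1.192e+05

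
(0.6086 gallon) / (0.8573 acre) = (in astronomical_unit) 4.439e-18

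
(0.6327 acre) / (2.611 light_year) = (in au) 6.929e-25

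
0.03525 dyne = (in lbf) 7.925e-08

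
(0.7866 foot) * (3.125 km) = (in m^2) 749.2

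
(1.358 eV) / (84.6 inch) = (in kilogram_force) 1.032e-20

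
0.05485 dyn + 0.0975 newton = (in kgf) 0.009942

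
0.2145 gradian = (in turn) 0.0005363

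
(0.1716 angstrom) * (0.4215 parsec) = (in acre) 55.15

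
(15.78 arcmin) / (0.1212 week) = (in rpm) 5.98e-07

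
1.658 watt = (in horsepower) 0.002223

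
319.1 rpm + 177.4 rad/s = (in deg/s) 1.208e+04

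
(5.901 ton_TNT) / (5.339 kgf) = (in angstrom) 4.716e+18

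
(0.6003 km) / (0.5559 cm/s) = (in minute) 1800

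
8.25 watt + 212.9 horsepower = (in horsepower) 212.9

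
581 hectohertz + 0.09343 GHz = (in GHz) 0.09349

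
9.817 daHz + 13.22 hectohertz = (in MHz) 0.00142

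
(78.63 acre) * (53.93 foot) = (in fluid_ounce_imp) 1.841e+11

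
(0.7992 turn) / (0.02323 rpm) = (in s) 2064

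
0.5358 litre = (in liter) 0.5358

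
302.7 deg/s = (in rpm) 50.45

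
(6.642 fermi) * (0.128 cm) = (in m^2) 8.502e-18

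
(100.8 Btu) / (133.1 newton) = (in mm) 7.99e+05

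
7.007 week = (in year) 0.1344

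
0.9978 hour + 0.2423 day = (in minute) 408.8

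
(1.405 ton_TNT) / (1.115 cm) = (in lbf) 1.185e+11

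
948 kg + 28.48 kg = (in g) 9.765e+05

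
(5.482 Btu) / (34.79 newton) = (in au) 1.111e-09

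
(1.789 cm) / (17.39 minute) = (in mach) 5.035e-08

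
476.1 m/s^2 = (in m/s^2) 476.1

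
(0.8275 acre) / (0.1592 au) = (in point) 0.0003986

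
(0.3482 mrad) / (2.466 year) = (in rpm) 4.276e-11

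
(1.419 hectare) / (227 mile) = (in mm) 38.84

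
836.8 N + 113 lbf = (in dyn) 1.339e+08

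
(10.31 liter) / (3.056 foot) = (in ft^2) 0.1191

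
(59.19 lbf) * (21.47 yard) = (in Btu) 4.899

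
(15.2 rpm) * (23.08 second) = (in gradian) 2339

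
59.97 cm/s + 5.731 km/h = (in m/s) 2.192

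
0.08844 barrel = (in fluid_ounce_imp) 494.9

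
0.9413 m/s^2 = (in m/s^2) 0.9413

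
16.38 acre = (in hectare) 6.629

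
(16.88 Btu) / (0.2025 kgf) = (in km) 8.968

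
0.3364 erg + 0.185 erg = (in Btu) 4.942e-11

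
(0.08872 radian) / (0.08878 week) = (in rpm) 1.578e-05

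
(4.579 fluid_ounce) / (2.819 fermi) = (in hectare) 4.804e+06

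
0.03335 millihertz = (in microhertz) 33.35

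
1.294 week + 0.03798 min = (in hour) 217.4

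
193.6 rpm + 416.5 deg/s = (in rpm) 263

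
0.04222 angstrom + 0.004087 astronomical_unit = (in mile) 3.799e+05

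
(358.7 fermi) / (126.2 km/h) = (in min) 1.705e-16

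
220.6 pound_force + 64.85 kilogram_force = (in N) 1617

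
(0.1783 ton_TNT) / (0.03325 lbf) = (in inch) 1.986e+11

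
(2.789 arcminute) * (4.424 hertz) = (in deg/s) 0.2056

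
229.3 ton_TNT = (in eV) 5.988e+30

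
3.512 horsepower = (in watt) 2619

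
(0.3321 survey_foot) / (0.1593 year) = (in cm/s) 2.015e-06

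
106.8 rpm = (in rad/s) 11.18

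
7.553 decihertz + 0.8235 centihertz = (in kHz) 0.0007635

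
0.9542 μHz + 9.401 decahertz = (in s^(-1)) 94.01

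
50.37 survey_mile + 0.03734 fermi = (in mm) 8.106e+07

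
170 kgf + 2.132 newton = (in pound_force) 375.3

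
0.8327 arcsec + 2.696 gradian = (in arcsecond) 8736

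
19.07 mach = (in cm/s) 6.493e+05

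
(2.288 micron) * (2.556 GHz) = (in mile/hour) 1.308e+04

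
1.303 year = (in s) 4.109e+07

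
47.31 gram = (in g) 47.31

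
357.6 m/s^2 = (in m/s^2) 357.6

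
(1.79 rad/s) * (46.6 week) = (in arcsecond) 1.041e+13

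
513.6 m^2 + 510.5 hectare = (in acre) 1262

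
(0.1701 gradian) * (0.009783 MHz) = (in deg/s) 1498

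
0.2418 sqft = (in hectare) 2.246e-06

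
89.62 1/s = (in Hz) 89.62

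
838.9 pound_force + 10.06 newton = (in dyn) 3.742e+08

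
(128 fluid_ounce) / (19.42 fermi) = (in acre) 4.817e+07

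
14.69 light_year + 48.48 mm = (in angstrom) 1.39e+27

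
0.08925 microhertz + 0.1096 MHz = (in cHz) 1.096e+07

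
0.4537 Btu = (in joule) 478.7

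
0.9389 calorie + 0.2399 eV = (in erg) 3.928e+07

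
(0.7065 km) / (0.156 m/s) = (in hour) 1.258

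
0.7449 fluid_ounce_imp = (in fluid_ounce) 0.7157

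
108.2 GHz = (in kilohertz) 1.082e+08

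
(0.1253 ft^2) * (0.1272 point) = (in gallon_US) 0.000138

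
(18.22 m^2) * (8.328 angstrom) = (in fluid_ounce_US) 0.0005131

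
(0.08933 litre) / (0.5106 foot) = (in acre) 1.418e-07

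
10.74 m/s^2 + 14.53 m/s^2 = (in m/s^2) 25.27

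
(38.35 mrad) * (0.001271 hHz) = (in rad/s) 0.004874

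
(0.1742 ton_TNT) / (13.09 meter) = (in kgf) 5.678e+06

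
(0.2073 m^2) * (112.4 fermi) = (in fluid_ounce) 7.879e-10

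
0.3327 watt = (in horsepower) 0.0004462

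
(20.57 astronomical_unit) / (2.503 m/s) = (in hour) 3.415e+08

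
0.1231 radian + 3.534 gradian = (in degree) 10.23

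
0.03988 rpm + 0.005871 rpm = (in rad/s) 0.004791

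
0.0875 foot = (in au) 1.783e-13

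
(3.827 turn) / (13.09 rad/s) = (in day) 2.126e-05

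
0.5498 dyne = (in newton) 5.498e-06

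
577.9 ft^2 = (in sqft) 577.9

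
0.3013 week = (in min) 3037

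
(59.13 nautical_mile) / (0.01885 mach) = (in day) 0.1975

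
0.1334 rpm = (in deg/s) 0.8004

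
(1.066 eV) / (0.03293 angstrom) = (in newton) 5.187e-08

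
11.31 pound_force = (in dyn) 5.031e+06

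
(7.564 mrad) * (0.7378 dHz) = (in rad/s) 0.0005581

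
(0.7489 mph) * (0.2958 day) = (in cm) 8.556e+05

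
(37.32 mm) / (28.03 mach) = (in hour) 1.086e-09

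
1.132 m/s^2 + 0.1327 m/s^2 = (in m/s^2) 1.265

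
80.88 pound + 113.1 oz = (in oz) 1407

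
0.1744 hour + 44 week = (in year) 0.8439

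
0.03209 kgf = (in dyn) 3.147e+04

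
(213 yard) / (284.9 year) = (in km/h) 7.804e-08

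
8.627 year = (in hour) 7.557e+04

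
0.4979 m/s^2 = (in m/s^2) 0.4979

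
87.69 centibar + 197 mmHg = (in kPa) 114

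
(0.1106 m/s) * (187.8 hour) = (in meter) 7.477e+04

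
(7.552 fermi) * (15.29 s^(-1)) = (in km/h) 4.157e-13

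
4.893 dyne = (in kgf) 4.989e-06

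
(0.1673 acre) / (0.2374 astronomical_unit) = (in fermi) 1.906e+07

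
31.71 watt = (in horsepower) 0.04252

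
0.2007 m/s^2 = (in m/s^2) 0.2007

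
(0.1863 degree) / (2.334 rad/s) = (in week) 2.303e-09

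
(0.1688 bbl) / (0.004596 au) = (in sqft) 4.201e-10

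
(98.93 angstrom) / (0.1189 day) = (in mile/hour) 2.154e-12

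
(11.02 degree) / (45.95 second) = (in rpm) 0.03997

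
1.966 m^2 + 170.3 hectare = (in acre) 420.8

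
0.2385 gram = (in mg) 238.5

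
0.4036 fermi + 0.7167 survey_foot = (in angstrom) 2.185e+09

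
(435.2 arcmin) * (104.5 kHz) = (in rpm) 1.263e+05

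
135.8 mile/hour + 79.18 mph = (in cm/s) 9610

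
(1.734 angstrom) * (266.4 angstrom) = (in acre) 1.141e-21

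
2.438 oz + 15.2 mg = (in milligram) 6.913e+04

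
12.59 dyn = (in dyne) 12.59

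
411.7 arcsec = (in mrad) 1.996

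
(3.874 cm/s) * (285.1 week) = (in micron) 6.68e+12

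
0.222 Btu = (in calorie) 55.98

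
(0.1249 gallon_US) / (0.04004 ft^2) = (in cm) 12.71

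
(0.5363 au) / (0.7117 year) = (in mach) 10.5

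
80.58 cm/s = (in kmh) 2.901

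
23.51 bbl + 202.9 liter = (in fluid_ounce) 1.333e+05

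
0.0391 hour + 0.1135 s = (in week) 0.0002329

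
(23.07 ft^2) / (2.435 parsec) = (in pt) 8.086e-14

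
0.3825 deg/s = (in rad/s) 0.006676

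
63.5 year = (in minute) 3.338e+07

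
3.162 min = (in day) 0.002196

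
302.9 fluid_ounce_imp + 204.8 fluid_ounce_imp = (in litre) 14.43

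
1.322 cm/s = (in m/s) 0.01322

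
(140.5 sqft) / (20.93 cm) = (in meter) 62.36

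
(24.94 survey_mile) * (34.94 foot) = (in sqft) 4.601e+06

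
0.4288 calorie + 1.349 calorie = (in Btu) 0.00705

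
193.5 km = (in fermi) 1.935e+20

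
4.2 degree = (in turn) 0.01167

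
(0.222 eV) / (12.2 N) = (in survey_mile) 1.812e-24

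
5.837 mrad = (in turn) 0.000929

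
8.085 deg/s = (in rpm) 1.348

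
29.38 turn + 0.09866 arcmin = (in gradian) 1.175e+04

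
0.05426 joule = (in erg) 5.426e+05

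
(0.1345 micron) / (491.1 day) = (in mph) 7.091e-15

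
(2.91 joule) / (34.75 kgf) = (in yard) 0.009339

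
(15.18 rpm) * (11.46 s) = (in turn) 2.899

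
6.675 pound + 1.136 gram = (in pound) 6.678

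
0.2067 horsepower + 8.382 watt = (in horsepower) 0.2179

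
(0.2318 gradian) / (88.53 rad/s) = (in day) 4.76e-10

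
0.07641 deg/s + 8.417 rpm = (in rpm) 8.43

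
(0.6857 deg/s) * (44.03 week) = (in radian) 3.187e+05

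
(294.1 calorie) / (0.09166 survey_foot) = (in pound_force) 9902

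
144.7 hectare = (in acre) 357.6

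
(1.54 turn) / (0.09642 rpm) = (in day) 0.01109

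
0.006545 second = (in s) 0.006545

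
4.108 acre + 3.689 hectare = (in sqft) 5.76e+05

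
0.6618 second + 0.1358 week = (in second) 8.213e+04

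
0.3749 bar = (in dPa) 3.749e+05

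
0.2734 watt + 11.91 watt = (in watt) 12.18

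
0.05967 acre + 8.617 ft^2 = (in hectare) 0.02423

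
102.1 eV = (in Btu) 1.55e-20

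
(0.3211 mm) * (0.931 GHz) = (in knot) 5.811e+05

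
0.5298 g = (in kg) 0.0005298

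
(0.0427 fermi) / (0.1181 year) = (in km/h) 4.127e-23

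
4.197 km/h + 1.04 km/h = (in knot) 2.828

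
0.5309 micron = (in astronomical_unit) 3.549e-18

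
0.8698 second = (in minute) 0.0145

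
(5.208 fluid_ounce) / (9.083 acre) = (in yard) 4.582e-09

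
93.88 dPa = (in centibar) 0.009388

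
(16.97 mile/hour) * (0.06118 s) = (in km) 0.0004641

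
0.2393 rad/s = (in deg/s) 13.71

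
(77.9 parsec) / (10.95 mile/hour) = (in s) 4.911e+17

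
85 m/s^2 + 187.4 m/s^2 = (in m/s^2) 272.4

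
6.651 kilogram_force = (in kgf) 6.651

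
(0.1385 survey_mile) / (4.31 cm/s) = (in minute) 86.19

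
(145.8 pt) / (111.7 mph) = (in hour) 2.861e-07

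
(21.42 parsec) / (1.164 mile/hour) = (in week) 2.1e+12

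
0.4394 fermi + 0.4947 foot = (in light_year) 1.594e-17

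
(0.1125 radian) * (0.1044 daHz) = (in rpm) 1.122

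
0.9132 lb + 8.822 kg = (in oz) 325.8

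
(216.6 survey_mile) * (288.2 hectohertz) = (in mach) 2.95e+07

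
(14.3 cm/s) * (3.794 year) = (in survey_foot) 5.613e+07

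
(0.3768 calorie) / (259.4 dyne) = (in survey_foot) 1994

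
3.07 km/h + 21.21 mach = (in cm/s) 7.223e+05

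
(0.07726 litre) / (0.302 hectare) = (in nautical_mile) 1.381e-11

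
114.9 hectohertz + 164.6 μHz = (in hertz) 1.149e+04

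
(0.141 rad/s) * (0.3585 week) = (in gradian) 1.946e+06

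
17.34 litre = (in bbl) 0.1091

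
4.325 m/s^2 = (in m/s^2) 4.325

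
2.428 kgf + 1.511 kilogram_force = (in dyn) 3.863e+06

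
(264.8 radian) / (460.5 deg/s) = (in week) 5.448e-05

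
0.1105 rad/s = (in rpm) 1.055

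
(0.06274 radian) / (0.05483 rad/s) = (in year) 3.628e-08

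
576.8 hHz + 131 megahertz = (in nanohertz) 1.311e+17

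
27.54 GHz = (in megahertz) 2.754e+04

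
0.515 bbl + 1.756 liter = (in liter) 83.63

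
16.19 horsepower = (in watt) 1.207e+04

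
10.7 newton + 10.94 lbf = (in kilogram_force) 6.053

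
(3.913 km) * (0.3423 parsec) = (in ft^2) 4.449e+20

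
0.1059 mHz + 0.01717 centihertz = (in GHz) 2.776e-13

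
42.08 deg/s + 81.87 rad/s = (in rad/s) 82.6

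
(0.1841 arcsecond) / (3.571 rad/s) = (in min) 4.166e-09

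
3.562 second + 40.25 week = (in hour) 6762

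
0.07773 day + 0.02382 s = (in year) 0.000213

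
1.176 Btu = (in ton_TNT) 2.965e-07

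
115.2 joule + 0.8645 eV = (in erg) 1.152e+09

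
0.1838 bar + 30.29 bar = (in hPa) 3.047e+04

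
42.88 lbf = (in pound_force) 42.88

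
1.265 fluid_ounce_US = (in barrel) 0.0002353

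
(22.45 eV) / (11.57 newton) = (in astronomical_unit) 2.078e-30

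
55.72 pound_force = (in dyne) 2.479e+07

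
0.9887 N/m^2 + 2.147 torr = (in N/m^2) 287.2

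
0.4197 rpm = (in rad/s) 0.04395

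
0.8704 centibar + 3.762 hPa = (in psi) 0.1808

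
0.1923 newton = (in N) 0.1923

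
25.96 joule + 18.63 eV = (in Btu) 0.02461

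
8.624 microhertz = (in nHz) 8624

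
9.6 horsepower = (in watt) 7159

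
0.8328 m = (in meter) 0.8328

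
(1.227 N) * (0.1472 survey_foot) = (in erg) 5.505e+05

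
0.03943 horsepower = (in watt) 29.4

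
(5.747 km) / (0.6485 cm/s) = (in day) 10.26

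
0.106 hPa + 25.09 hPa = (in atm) 0.02487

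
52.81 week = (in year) 1.013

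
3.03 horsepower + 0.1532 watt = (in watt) 2260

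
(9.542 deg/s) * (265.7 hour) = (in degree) 9.127e+06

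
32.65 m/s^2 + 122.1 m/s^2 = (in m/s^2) 154.8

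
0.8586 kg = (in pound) 1.893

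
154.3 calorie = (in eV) 4.029e+21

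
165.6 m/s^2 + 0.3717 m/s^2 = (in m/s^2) 166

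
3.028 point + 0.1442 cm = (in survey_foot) 0.008236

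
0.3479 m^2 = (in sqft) 3.745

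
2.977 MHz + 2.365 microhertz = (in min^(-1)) 1.786e+08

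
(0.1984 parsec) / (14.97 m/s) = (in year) 1.297e+07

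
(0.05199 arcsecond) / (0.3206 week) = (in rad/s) 1.3e-12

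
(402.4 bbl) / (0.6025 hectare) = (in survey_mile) 6.598e-06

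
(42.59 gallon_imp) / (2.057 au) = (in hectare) 6.292e-17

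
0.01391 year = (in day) 5.077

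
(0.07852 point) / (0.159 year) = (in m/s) 5.524e-12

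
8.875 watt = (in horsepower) 0.0119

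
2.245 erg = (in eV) 1.401e+12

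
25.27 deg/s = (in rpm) 4.212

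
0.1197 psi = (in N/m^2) 825.3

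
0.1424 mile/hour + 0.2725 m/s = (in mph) 0.752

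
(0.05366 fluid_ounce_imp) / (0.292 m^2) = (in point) 0.0148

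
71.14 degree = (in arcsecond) 2.561e+05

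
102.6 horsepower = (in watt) 7.651e+04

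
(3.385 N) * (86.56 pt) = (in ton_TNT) 2.471e-11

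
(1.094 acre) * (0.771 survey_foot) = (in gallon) 2.748e+05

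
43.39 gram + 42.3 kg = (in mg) 4.234e+07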